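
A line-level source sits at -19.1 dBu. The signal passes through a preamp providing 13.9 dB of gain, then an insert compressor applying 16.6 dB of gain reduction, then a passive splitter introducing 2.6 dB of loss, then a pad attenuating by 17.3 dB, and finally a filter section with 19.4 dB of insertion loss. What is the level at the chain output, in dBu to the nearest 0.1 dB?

-61.1 dBu

In dB, series stages simply add:
-19.1 + 13.9 − 16.6 − 2.6 − 17.3 − 19.4 = -61.1 dBu.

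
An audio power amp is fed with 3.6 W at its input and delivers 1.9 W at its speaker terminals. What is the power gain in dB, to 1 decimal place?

-2.8 dB

Power is a power quantity, so gain = 10·log₁₀(P_out/P_in).
10·log₁₀(1.9/3.6) = 10·log₁₀(0.5278) = -2.8 dB.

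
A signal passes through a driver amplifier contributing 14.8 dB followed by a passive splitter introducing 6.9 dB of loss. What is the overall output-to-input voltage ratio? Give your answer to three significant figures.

Net gain = 14.8 + (−6.9) = 7.9 dB.
Voltage ratio = 10^(7.9/20) = 2.48.

2.48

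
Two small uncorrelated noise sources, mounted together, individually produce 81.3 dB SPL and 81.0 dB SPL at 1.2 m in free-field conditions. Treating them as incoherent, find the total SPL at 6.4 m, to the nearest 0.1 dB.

69.6 dB SPL

Combined at 1.2 m: 10·log₁₀(10^(81.3/10)+10^(81.0/10)) = 84.16 dB SPL.
Then apply −20·log₁₀(6.4/1.2) = -14.54 dB → 69.6 dB SPL.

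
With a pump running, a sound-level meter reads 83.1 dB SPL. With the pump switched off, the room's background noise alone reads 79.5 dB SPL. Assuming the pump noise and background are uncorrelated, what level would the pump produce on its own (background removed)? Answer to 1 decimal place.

Subtract intensities: L_src = 10·log₁₀(10^(L_total/10) − 10^(L_bg/10)).
L_src = 10·log₁₀(10^(83.1/10) − 10^(79.5/10)) = 10·log₁₀(115000000) = 80.6 dB SPL.

80.6 dB SPL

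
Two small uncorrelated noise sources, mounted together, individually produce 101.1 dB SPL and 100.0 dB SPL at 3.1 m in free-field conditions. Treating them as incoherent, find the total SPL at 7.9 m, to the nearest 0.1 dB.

95.5 dB SPL

Combined at 3.1 m: 10·log₁₀(10^(101.1/10)+10^(100.0/10)) = 103.60 dB SPL.
Then apply −20·log₁₀(7.9/3.1) = -8.13 dB → 95.5 dB SPL.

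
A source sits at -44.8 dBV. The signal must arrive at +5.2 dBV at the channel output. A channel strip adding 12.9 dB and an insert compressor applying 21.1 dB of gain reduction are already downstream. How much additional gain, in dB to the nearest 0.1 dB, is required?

58.2 dB

The required make-up gain is the shortfall in the dB sum.
G = +5.2 − (-44.8) − 12.9 + 21.1 = 58.2 dB.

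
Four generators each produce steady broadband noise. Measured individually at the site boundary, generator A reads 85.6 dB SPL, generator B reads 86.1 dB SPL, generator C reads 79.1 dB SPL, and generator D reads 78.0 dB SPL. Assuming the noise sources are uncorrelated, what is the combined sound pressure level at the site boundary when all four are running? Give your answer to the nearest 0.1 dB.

89.6 dB SPL

Add the sources as powers (linear), then convert back to dB:
L_total = 10·log₁₀(10^(85.6/10) + 10^(86.1/10) + 10^(79.1/10) + 10^(78.0/10)) = 10·log₁₀(914800000) = 89.6 dB SPL.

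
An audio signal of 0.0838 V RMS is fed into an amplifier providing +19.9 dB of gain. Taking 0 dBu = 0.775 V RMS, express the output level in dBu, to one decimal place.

+0.6 dBu

Input level: 20·log₁₀(0.0838/0.775) = -19.32 dBu.
Output: -19.32 + 19.9 = +0.6 dBu.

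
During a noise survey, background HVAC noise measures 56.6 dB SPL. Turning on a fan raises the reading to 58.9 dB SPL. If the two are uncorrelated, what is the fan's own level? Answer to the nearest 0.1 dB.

55.0 dB SPL

Remove the background by subtracting linear intensities:
L_src = 10·log₁₀(10^(58.9/10) − 10^(56.6/10)) = 10·log₁₀(319200) = 55.0 dB SPL.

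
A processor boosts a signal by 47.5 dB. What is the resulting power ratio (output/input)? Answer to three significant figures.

Power ratio = 10^(dB/10).
10^(47.5/10) = 10^(4.750) = 56200.

56200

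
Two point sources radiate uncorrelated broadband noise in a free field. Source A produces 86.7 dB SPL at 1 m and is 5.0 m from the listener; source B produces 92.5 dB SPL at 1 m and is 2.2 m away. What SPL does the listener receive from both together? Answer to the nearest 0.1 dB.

85.9 dB SPL

At the listener: L_A = 86.7 − 20·log₁₀(5.0) = 72.72 dB; L_B = 92.5 − 20·log₁₀(2.2) = 85.65 dB.
Combined: 10·log₁₀(10^(72.72/10)+10^(85.65/10)) = 85.9 dB SPL.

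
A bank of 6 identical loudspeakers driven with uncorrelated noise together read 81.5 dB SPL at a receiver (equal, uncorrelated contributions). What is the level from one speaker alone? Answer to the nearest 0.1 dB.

6 equal incoherent sources add 10·log₁₀(6) = 7.78 dB over one source.
L_one = 81.5 − 7.78 = 73.7 dB SPL.

73.7 dB SPL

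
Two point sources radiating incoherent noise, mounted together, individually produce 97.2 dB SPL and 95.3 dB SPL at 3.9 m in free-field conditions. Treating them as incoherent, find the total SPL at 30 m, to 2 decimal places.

81.64 dB SPL

Combined at 3.9 m: 10·log₁₀(10^(97.2/10)+10^(95.3/10)) = 99.363 dB SPL.
Then apply −20·log₁₀(30/3.9) = -17.721 dB → 81.64 dB SPL.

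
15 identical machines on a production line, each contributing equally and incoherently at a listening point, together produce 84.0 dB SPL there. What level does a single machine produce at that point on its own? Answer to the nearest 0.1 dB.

15 equal incoherent sources add 10·log₁₀(15) = 11.76 dB over one source.
L_one = 84.0 − 11.76 = 72.2 dB SPL.

72.2 dB SPL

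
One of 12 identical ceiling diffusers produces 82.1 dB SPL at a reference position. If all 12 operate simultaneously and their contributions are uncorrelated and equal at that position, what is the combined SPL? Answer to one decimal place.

12 equal incoherent sources raise the level by 10·log₁₀(12) = 10.79 dB.
L_total = 82.1 + 10.79 = 92.9 dB SPL.

92.9 dB SPL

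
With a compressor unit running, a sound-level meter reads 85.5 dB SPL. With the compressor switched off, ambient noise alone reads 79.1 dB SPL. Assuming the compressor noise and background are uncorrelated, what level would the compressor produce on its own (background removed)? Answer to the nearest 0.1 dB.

84.4 dB SPL

Background correction is a power subtraction:
L_src = 10·log₁₀(10^(85.5/10) − 10^(79.1/10)) = 10·log₁₀(273500000) = 84.4 dB SPL.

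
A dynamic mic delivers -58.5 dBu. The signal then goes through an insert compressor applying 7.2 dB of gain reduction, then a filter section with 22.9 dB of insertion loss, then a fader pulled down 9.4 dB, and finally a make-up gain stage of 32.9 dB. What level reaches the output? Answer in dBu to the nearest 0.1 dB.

Cascaded gains and losses add directly in dB.
-58.5 − 7.2 − 22.9 − 9.4 + 32.9 = -65.1 dBu.

-65.1 dBu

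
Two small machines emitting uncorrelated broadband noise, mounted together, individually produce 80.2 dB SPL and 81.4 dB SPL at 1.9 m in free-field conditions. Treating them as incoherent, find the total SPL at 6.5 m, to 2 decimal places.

Combined at 1.9 m: 10·log₁₀(10^(80.2/10)+10^(81.4/10)) = 83.852 dB SPL.
Then apply −20·log₁₀(6.5/1.9) = -10.683 dB → 73.17 dB SPL.

73.17 dB SPL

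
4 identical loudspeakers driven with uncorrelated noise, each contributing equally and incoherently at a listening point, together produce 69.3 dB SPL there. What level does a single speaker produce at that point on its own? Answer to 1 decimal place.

4 equal incoherent sources add 10·log₁₀(4) = 6.02 dB over one source.
L_one = 69.3 − 6.02 = 63.3 dB SPL.

63.3 dB SPL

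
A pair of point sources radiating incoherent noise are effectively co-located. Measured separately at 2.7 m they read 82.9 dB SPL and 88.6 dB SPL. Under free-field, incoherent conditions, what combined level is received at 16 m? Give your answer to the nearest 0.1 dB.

74.2 dB SPL

Combined at 2.7 m: 10·log₁₀(10^(82.9/10)+10^(88.6/10)) = 89.64 dB SPL.
Then apply −20·log₁₀(16/2.7) = -15.46 dB → 74.2 dB SPL.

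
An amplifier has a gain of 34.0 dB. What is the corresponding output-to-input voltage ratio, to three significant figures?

Voltage ratio = 10^(dB/20).
10^(34.0/20) = 10^(1.700) = 50.1.

50.1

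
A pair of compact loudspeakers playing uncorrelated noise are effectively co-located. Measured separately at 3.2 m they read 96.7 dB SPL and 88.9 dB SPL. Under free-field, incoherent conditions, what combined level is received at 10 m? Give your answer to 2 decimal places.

87.47 dB SPL

Combined at 3.2 m: 10·log₁₀(10^(96.7/10)+10^(88.9/10)) = 97.367 dB SPL.
Then apply −20·log₁₀(10/3.2) = -9.897 dB → 87.47 dB SPL.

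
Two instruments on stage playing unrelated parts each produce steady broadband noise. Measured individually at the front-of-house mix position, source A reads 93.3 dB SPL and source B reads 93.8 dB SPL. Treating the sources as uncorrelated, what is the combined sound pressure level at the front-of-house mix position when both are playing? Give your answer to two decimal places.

96.57 dB SPL

Add the sources as powers (linear), then convert back to dB:
L_total = 10·log₁₀(10^(93.3/10) + 10^(93.8/10)) = 10·log₁₀(4537000000) = 96.57 dB SPL.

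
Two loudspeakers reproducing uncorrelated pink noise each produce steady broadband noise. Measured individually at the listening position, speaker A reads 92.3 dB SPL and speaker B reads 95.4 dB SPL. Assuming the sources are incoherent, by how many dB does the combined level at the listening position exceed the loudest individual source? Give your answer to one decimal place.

1.7 dB

Incoherent sources sum as intensities:
L_total = 10·log₁₀(10^(92.3/10) + 10^(95.4/10)) = 97.13 dB SPL.
Excess over the loudest (95.4 dB): 97.13 − 95.4 = 1.7 dB.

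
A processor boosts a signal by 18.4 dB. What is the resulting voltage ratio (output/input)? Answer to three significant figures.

8.32

Voltage ratio = 10^(dB/20).
10^(18.4/20) = 10^(0.9200) = 8.32.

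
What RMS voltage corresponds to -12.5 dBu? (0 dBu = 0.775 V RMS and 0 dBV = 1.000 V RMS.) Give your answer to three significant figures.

V = 0.775 V × 10^(-12.5/20).
= 0.775 × 0.2371 = 0.184 V.

0.184 V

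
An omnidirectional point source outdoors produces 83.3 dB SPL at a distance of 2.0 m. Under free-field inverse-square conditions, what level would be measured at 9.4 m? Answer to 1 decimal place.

69.9 dB SPL

Free-field point source: level drops by 20·log₁₀ of the distance ratio.
ΔL = −20·log₁₀(9.4/2.0) = -13.44 dB, so L₂ = 83.3 + (-13.44) = 69.9 dB SPL.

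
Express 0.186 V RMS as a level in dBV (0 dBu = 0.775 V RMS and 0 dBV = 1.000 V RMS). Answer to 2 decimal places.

dBV = 20·log₁₀(V / 1.000 V).
20·log₁₀(0.186/1.000) = -14.61 dBV.

-14.61 dBV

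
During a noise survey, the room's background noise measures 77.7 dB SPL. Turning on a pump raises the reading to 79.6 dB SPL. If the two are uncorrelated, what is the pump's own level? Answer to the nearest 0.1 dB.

75.1 dB SPL

Background correction is a power subtraction:
L_src = 10·log₁₀(10^(79.6/10) − 10^(77.7/10)) = 10·log₁₀(32320000) = 75.1 dB SPL.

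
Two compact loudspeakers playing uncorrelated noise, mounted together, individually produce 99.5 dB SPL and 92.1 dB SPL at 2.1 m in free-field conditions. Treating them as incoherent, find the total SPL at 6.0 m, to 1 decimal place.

91.1 dB SPL

Combined at 2.1 m: 10·log₁₀(10^(99.5/10)+10^(92.1/10)) = 100.23 dB SPL.
Then apply −20·log₁₀(6.0/2.1) = -9.12 dB → 91.1 dB SPL.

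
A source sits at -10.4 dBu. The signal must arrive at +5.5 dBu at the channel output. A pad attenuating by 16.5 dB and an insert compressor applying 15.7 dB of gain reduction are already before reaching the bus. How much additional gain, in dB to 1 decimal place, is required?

48.1 dB

The required make-up gain is the shortfall in the dB sum.
G = +5.5 − (-10.4) + 16.5 + 15.7 = 48.1 dB.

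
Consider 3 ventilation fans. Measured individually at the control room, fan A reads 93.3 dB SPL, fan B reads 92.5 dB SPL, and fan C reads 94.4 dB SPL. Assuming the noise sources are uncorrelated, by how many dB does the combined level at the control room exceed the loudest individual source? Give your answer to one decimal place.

3.8 dB

Incoherent sources sum as intensities:
L_total = 10·log₁₀(10^(93.3/10) + 10^(92.5/10) + 10^(94.4/10)) = 98.24 dB SPL.
Excess over the loudest (94.4 dB): 98.24 − 94.4 = 3.8 dB.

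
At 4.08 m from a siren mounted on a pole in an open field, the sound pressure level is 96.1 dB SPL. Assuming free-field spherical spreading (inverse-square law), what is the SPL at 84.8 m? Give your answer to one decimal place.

Free-field point source: level drops by 20·log₁₀ of the distance ratio.
ΔL = −20·log₁₀(84.8/4.08) = -26.35 dB, so L₂ = 96.1 + (-26.35) = 69.7 dB SPL.

69.7 dB SPL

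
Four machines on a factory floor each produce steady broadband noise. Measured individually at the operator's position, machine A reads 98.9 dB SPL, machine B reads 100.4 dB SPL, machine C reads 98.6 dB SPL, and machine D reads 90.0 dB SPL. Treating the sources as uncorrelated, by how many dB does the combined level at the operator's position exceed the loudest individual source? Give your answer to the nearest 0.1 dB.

3.9 dB

Add the sources as powers (linear), then convert back to dB:
L_total = 10·log₁₀(10^(98.9/10) + 10^(100.4/10) + 10^(98.6/10) + 10^(90.0/10)) = 104.31 dB SPL.
Excess over the loudest (100.4 dB): 104.31 − 100.4 = 3.9 dB.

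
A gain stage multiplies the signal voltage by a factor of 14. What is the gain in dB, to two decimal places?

Voltage is an amplitude quantity, so gain = 20·log₁₀(V_out/V_in).
20·log₁₀(14) = 22.92 dB.

22.92 dB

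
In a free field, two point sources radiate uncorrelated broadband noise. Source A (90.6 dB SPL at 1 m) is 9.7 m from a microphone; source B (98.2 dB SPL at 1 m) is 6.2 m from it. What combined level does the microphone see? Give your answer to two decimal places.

82.65 dB SPL

At the listener: L_A = 90.6 − 20·log₁₀(9.7) = 70.865 dB; L_B = 98.2 − 20·log₁₀(6.2) = 82.352 dB.
Combined: 10·log₁₀(10^(70.865/10)+10^(82.352/10)) = 82.65 dB SPL.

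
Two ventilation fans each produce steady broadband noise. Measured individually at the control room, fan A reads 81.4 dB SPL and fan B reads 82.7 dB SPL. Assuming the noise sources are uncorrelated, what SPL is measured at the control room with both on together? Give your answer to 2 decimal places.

85.11 dB SPL

Incoherent sources sum as intensities:
L_total = 10·log₁₀(10^(81.4/10) + 10^(82.7/10)) = 10·log₁₀(324200000) = 85.11 dB SPL.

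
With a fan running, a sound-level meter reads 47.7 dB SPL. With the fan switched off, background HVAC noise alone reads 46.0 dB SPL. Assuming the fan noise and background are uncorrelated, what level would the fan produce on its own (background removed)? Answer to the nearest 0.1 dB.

42.8 dB SPL

Background correction is a power subtraction:
L_src = 10·log₁₀(10^(47.7/10) − 10^(46.0/10)) = 10·log₁₀(19070) = 42.8 dB SPL.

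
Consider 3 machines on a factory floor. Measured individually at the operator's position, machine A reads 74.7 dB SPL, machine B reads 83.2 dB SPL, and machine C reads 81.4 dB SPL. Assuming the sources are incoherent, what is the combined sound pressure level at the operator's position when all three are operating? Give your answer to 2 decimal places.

85.76 dB SPL

Add the sources as powers (linear), then convert back to dB:
L_total = 10·log₁₀(10^(74.7/10) + 10^(83.2/10) + 10^(81.4/10)) = 10·log₁₀(376500000) = 85.76 dB SPL.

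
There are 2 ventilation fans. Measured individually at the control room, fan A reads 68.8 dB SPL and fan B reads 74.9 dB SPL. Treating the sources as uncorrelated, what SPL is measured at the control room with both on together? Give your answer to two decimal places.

75.85 dB SPL

Uncorrelated sources add in intensity (power), not in dB.
L_total = 10·log₁₀(10^(68.8/10) + 10^(74.9/10)) = 10·log₁₀(38490000) = 75.85 dB SPL.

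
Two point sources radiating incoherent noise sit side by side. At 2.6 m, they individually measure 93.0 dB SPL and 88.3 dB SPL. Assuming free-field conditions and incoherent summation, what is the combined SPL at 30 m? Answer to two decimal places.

Combined at 2.6 m: 10·log₁₀(10^(93.0/10)+10^(88.3/10)) = 94.267 dB SPL.
Then apply −20·log₁₀(30/2.6) = -21.243 dB → 73.02 dB SPL.

73.02 dB SPL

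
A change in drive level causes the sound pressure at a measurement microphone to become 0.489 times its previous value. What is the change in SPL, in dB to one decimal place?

SPL change from a pressure ratio uses the 20·log₁₀ form:
20·log₁₀(0.489) = -6.2 dB.

-6.2 dB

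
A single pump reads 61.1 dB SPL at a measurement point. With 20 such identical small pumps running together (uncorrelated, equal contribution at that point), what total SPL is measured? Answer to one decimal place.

74.1 dB SPL

20 equal incoherent sources raise the level by 10·log₁₀(20) = 13.01 dB.
L_total = 61.1 + 13.01 = 74.1 dB SPL.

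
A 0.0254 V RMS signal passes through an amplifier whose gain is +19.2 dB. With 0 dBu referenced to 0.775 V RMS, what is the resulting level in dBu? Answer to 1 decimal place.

-10.5 dBu

Input level: 20·log₁₀(0.0254/0.775) = -29.69 dBu.
Output: -29.69 + 19.2 = -10.5 dBu.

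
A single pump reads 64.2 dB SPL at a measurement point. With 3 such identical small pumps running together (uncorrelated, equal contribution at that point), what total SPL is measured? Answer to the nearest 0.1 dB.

69.0 dB SPL

3 equal incoherent sources raise the level by 10·log₁₀(3) = 4.77 dB.
L_total = 64.2 + 4.77 = 69.0 dB SPL.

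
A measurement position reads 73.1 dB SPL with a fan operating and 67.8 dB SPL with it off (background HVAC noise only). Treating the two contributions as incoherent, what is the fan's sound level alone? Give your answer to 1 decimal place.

71.6 dB SPL

Subtract intensities: L_src = 10·log₁₀(10^(L_total/10) − 10^(L_bg/10)).
L_src = 10·log₁₀(10^(73.1/10) − 10^(67.8/10)) = 10·log₁₀(14390000) = 71.6 dB SPL.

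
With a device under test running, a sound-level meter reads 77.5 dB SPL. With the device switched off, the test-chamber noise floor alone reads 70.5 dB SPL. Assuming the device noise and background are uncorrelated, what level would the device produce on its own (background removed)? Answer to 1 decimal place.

Background correction is a power subtraction:
L_src = 10·log₁₀(10^(77.5/10) − 10^(70.5/10)) = 10·log₁₀(45010000) = 76.5 dB SPL.

76.5 dB SPL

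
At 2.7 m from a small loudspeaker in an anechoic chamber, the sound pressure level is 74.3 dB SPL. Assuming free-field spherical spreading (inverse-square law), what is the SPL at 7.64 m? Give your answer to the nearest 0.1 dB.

65.3 dB SPL

For a point source in a free field, ΔL = −20·log₁₀(d₂/d₁).
ΔL = −20·log₁₀(7.64/2.7) = -9.03 dB, so L₂ = 74.3 + (-9.03) = 65.3 dB SPL.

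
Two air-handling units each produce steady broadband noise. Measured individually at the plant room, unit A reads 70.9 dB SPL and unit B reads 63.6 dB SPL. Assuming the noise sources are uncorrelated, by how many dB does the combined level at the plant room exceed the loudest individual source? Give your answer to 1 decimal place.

0.7 dB

Add the sources as powers (linear), then convert back to dB:
L_total = 10·log₁₀(10^(70.9/10) + 10^(63.6/10)) = 71.64 dB SPL.
Excess over the loudest (70.9 dB): 71.64 − 70.9 = 0.7 dB.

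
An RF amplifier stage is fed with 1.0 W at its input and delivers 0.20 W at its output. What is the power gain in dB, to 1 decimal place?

Power ratio → dB uses the 10·log₁₀ form:
10·log₁₀(0.20/1.0) = 10·log₁₀(0.2000) = -7.0 dB.

-7.0 dB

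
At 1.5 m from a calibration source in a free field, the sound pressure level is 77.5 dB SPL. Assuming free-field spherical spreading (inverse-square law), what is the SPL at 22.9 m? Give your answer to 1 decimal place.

53.8 dB SPL

Inverse-square spreading gives ΔL = −20·log₁₀(d₂/d₁).
ΔL = −20·log₁₀(22.9/1.5) = -23.67 dB, so L₂ = 77.5 + (-23.67) = 53.8 dB SPL.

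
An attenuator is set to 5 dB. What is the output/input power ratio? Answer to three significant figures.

0.316

Power ratio = 10^(dB/10).
10^(-5/10) = 10^(-0.5000) = 0.316.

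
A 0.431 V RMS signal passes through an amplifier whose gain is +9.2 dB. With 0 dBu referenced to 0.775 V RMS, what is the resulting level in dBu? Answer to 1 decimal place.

+4.1 dBu

Input level: 20·log₁₀(0.431/0.775) = -5.10 dBu.
Output: -5.10 + 9.2 = +4.1 dBu.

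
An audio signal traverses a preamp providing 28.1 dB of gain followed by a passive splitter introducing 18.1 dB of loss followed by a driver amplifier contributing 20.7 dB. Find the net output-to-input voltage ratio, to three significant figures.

34.3

Net gain = 28.1 + (−18.1) + 20.7 = 30.7 dB.
Voltage ratio = 10^(30.7/20) = 34.3.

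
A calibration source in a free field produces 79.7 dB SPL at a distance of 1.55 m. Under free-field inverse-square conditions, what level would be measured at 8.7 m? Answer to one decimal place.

Free-field point source: level drops by 20·log₁₀ of the distance ratio.
ΔL = −20·log₁₀(8.7/1.55) = -14.98 dB, so L₂ = 79.7 + (-14.98) = 64.7 dB SPL.

64.7 dB SPL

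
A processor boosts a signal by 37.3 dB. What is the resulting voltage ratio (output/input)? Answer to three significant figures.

73.3

Voltage ratio = 10^(dB/20).
10^(37.3/20) = 10^(1.865) = 73.3.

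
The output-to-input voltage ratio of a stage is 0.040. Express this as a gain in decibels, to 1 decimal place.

For a voltage ratio, dB = 20·log₁₀(V₂/V₁).
20·log₁₀(0.040) = -28.0 dB.

-28.0 dB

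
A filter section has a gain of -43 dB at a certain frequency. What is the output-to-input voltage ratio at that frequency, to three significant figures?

Voltage ratio = 10^(dB/20).
10^(-43/20) = 10^(-2.150) = 0.00708.

0.00708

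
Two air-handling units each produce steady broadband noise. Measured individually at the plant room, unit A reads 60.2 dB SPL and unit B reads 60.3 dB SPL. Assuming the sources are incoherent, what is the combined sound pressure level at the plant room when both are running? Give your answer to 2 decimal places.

Incoherent sources sum as intensities:
L_total = 10·log₁₀(10^(60.2/10) + 10^(60.3/10)) = 10·log₁₀(2119000) = 63.26 dB SPL.

63.26 dB SPL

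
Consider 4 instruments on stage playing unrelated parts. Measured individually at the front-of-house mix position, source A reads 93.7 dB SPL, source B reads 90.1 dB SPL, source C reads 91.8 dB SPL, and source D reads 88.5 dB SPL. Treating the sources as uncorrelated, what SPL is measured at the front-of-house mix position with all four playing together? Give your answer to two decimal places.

97.47 dB SPL

Incoherent sources sum as intensities:
L_total = 10·log₁₀(10^(93.7/10) + 10^(90.1/10) + 10^(91.8/10) + 10^(88.5/10)) = 10·log₁₀(5589000000) = 97.47 dB SPL.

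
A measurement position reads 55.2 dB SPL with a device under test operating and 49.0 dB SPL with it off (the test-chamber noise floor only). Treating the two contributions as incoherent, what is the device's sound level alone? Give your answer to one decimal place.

Background correction is a power subtraction:
L_src = 10·log₁₀(10^(55.2/10) − 10^(49.0/10)) = 10·log₁₀(251700) = 54.0 dB SPL.

54.0 dB SPL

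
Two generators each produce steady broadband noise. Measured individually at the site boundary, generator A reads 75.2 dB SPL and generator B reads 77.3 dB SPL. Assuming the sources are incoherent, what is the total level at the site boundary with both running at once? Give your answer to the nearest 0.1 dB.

79.4 dB SPL

Uncorrelated sources add in intensity (power), not in dB.
L_total = 10·log₁₀(10^(75.2/10) + 10^(77.3/10)) = 10·log₁₀(86820000) = 79.4 dB SPL.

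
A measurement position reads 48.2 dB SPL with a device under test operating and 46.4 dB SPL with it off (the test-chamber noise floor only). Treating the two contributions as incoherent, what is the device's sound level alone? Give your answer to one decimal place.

Subtract intensities: L_src = 10·log₁₀(10^(L_total/10) − 10^(L_bg/10)).
L_src = 10·log₁₀(10^(48.2/10) − 10^(46.4/10)) = 10·log₁₀(22420) = 43.5 dB SPL.

43.5 dB SPL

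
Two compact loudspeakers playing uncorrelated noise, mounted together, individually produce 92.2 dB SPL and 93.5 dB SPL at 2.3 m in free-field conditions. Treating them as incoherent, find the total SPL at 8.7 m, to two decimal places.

Combined at 2.3 m: 10·log₁₀(10^(92.2/10)+10^(93.5/10)) = 95.909 dB SPL.
Then apply −20·log₁₀(8.7/2.3) = -11.556 dB → 84.35 dB SPL.

84.35 dB SPL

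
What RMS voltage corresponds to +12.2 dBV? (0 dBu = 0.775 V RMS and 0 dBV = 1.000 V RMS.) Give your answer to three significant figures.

4.07 V

V = 1.000 V × 10^(+12.2/20).
= 1.000 × 4.074 = 4.07 V.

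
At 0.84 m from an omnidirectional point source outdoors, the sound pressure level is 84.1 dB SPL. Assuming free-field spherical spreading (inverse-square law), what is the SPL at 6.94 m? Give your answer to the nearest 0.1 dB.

65.8 dB SPL

For a point source in a free field, ΔL = −20·log₁₀(d₂/d₁).
ΔL = −20·log₁₀(6.94/0.84) = -18.34 dB, so L₂ = 84.1 + (-18.34) = 65.8 dB SPL.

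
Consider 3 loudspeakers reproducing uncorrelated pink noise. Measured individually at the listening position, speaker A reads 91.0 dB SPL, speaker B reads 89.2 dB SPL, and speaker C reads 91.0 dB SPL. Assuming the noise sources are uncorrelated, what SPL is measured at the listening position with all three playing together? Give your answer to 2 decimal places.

95.25 dB SPL

Incoherent sources sum as intensities:
L_total = 10·log₁₀(10^(91.0/10) + 10^(89.2/10) + 10^(91.0/10)) = 10·log₁₀(3350000000) = 95.25 dB SPL.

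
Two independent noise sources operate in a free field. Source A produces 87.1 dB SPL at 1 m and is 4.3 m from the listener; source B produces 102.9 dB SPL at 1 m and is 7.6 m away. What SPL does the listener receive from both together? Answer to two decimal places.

85.63 dB SPL

At the listener: L_A = 87.1 − 20·log₁₀(4.3) = 74.431 dB; L_B = 102.9 − 20·log₁₀(7.6) = 85.284 dB.
Combined: 10·log₁₀(10^(74.431/10)+10^(85.284/10)) = 85.63 dB SPL.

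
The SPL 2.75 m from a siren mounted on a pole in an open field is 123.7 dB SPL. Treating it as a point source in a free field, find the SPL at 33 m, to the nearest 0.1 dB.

102.1 dB SPL

Free-field point source: level drops by 20·log₁₀ of the distance ratio.
ΔL = −20·log₁₀(33/2.75) = -21.58 dB, so L₂ = 123.7 + (-21.58) = 102.1 dB SPL.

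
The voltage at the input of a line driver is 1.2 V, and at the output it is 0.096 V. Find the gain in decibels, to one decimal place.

For a voltage ratio, dB = 20·log₁₀(V₂/V₁).
20·log₁₀(0.096/1.2) = 20·log₁₀(0.08000) = -21.9 dB.

-21.9 dB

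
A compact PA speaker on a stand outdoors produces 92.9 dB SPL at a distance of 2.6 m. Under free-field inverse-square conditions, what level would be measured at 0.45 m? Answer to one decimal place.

For a point source in a free field, ΔL = −20·log₁₀(d₂/d₁).
ΔL = −20·log₁₀(0.45/2.6) = 15.24 dB, so L₂ = 92.9 + (15.24) = 108.1 dB SPL.

108.1 dB SPL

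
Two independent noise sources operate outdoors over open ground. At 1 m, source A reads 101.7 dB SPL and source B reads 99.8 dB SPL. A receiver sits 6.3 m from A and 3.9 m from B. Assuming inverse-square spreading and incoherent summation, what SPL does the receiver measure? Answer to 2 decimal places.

At the listener: L_A = 101.7 − 20·log₁₀(6.3) = 85.713 dB; L_B = 99.8 − 20·log₁₀(3.9) = 87.979 dB.
Combined: 10·log₁₀(10^(85.713/10)+10^(87.979/10)) = 90.00 dB SPL.

90.00 dB SPL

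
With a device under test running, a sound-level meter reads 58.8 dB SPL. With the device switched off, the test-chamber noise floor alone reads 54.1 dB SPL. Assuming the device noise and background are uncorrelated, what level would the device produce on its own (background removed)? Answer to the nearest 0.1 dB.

57.0 dB SPL

Background correction is a power subtraction:
L_src = 10·log₁₀(10^(58.8/10) − 10^(54.1/10)) = 10·log₁₀(501500) = 57.0 dB SPL.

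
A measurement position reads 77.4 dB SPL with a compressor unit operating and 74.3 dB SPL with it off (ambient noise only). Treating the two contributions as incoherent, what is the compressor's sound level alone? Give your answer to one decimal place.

Remove the background by subtracting linear intensities:
L_src = 10·log₁₀(10^(77.4/10) − 10^(74.3/10)) = 10·log₁₀(28040000) = 74.5 dB SPL.

74.5 dB SPL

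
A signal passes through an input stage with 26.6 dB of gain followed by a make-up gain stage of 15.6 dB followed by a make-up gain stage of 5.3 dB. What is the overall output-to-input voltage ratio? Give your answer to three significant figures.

237

Net gain = 26.6 + 15.6 + 5.3 = 47.5 dB.
Voltage ratio = 10^(47.5/20) = 237.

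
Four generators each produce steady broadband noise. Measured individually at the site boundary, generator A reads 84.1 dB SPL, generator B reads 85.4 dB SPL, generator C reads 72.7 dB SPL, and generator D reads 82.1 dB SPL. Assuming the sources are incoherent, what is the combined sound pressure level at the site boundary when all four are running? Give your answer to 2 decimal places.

88.95 dB SPL

Add the sources as powers (linear), then convert back to dB:
L_total = 10·log₁₀(10^(84.1/10) + 10^(85.4/10) + 10^(72.7/10) + 10^(82.1/10)) = 10·log₁₀(784600000) = 88.95 dB SPL.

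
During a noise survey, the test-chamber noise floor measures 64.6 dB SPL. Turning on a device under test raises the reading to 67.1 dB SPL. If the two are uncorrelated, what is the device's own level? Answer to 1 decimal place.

Background correction is a power subtraction:
L_src = 10·log₁₀(10^(67.1/10) − 10^(64.6/10)) = 10·log₁₀(2245000) = 63.5 dB SPL.

63.5 dB SPL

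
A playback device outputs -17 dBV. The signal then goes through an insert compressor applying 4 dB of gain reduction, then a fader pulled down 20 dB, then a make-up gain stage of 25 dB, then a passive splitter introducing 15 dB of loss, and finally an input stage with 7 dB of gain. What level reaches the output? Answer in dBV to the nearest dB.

Gain stages sum in dB:
-17 − 4 − 20 + 25 − 15 + 7 = -24 dBV.

-24 dBV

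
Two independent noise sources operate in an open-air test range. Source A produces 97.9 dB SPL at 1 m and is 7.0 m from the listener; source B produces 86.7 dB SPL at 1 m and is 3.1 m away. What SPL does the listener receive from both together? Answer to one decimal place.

At the listener: L_A = 97.9 − 20·log₁₀(7.0) = 81.00 dB; L_B = 86.7 − 20·log₁₀(3.1) = 76.87 dB.
Combined: 10·log₁₀(10^(81.00/10)+10^(76.87/10)) = 82.4 dB SPL.

82.4 dB SPL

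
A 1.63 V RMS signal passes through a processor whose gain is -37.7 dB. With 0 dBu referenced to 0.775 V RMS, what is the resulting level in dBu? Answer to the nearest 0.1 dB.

Input level: 20·log₁₀(1.63/0.775) = 6.46 dBu.
Output: 6.46 − 37.7 = -31.2 dBu.

-31.2 dBu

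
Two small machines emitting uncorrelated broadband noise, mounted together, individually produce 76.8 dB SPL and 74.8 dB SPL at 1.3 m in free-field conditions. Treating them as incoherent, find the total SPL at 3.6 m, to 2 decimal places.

Combined at 1.3 m: 10·log₁₀(10^(76.8/10)+10^(74.8/10)) = 78.924 dB SPL.
Then apply −20·log₁₀(3.6/1.3) = -8.847 dB → 70.08 dB SPL.

70.08 dB SPL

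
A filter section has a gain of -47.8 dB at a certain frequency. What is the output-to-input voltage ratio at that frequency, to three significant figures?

0.00407

Voltage ratio = 10^(dB/20).
10^(-47.8/20) = 10^(-2.390) = 0.00407.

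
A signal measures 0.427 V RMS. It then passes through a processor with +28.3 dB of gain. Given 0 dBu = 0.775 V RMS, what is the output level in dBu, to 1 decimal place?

+23.1 dBu

Input level: 20·log₁₀(0.427/0.775) = -5.18 dBu.
Output: -5.18 + 28.3 = +23.1 dBu.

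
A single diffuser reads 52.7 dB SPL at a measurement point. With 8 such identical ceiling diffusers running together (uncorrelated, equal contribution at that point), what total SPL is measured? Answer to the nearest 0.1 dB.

8 equal incoherent sources raise the level by 10·log₁₀(8) = 9.03 dB.
L_total = 52.7 + 9.03 = 61.7 dB SPL.

61.7 dB SPL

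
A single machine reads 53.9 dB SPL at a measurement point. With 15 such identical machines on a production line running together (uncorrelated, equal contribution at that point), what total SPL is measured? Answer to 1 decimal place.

65.7 dB SPL

15 equal incoherent sources raise the level by 10·log₁₀(15) = 11.76 dB.
L_total = 53.9 + 11.76 = 65.7 dB SPL.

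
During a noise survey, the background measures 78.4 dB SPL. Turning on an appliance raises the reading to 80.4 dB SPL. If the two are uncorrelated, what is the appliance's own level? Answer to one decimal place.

Subtract intensities: L_src = 10·log₁₀(10^(L_total/10) − 10^(L_bg/10)).
L_src = 10·log₁₀(10^(80.4/10) − 10^(78.4/10)) = 10·log₁₀(40460000) = 76.1 dB SPL.

76.1 dB SPL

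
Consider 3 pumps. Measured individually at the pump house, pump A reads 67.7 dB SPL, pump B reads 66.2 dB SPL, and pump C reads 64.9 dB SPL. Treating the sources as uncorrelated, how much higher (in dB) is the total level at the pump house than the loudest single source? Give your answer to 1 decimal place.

Uncorrelated sources add in intensity (power), not in dB.
L_total = 10·log₁₀(10^(67.7/10) + 10^(66.2/10) + 10^(64.9/10)) = 71.19 dB SPL.
Excess over the loudest (67.7 dB): 71.19 − 67.7 = 3.5 dB.

3.5 dB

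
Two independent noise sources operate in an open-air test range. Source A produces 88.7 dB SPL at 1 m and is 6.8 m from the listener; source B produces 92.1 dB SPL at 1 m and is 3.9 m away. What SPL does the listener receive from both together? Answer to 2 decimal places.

80.89 dB SPL

At the listener: L_A = 88.7 − 20·log₁₀(6.8) = 72.050 dB; L_B = 92.1 − 20·log₁₀(3.9) = 80.279 dB.
Combined: 10·log₁₀(10^(72.050/10)+10^(80.279/10)) = 80.89 dB SPL.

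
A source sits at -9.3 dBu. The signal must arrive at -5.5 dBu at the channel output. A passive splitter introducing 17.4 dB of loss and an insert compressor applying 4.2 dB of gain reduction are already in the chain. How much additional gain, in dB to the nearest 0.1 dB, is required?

25.4 dB

The required make-up gain is the shortfall in the dB sum.
G = -5.5 − (-9.3) + 17.4 + 4.2 = 25.4 dB.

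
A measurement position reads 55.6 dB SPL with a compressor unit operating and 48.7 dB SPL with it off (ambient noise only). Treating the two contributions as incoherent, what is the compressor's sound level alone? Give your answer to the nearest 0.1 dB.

54.6 dB SPL

Subtract intensities: L_src = 10·log₁₀(10^(L_total/10) − 10^(L_bg/10)).
L_src = 10·log₁₀(10^(55.6/10) − 10^(48.7/10)) = 10·log₁₀(288900) = 54.6 dB SPL.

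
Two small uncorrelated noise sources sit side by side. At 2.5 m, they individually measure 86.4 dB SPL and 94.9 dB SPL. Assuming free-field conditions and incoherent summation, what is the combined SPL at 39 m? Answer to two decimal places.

71.61 dB SPL

Combined at 2.5 m: 10·log₁₀(10^(86.4/10)+10^(94.9/10)) = 95.474 dB SPL.
Then apply −20·log₁₀(39/2.5) = -23.862 dB → 71.61 dB SPL.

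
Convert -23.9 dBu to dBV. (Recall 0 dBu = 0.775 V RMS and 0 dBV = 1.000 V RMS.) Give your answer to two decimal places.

The offset between the scales is 20·log₁₀(0.775/1.000) = −2.214 dB.
So dBV = -23.9 − 2.214 = -26.11 dBV.

-26.11 dBV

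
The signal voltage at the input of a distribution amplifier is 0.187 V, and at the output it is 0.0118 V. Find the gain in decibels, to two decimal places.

Voltage is an amplitude quantity, so gain = 20·log₁₀(V_out/V_in).
20·log₁₀(0.0118/0.187) = 20·log₁₀(0.06310) = -24.00 dB.

-24.00 dB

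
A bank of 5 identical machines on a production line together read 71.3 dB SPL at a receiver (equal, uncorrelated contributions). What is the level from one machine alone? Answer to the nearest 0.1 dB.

5 equal incoherent sources add 10·log₁₀(5) = 6.99 dB over one source.
L_one = 71.3 − 6.99 = 64.3 dB SPL.

64.3 dB SPL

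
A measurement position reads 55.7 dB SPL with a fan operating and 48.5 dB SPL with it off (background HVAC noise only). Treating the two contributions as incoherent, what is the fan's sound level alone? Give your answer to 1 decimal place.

Remove the background by subtracting linear intensities:
L_src = 10·log₁₀(10^(55.7/10) − 10^(48.5/10)) = 10·log₁₀(300700) = 54.8 dB SPL.

54.8 dB SPL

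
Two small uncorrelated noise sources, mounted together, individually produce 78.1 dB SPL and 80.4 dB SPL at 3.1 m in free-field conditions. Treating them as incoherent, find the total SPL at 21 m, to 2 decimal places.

65.79 dB SPL

Combined at 3.1 m: 10·log₁₀(10^(78.1/10)+10^(80.4/10)) = 82.411 dB SPL.
Then apply −20·log₁₀(21/3.1) = -16.617 dB → 65.79 dB SPL.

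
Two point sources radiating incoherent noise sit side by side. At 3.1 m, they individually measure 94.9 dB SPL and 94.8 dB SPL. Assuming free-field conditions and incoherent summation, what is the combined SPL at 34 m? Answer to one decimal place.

77.1 dB SPL

Combined at 3.1 m: 10·log₁₀(10^(94.9/10)+10^(94.8/10)) = 97.86 dB SPL.
Then apply −20·log₁₀(34/3.1) = -20.80 dB → 77.1 dB SPL.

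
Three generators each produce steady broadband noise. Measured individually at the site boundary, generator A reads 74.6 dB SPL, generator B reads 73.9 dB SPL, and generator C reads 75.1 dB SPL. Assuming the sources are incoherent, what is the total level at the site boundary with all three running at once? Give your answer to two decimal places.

79.33 dB SPL

Uncorrelated sources add in intensity (power), not in dB.
L_total = 10·log₁₀(10^(74.6/10) + 10^(73.9/10) + 10^(75.1/10)) = 10·log₁₀(85750000) = 79.33 dB SPL.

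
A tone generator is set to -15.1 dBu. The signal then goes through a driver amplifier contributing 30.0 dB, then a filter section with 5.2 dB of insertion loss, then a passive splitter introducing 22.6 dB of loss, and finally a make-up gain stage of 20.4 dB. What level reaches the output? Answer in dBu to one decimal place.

+7.5 dBu

Gain stages sum in dB:
-15.1 + 30.0 − 5.2 − 22.6 + 20.4 = +7.5 dBu.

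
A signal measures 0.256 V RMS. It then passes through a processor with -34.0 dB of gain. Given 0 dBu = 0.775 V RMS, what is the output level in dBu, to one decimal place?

Input level: 20·log₁₀(0.256/0.775) = -9.62 dBu.
Output: -9.62 − 34.0 = -43.6 dBu.

-43.6 dBu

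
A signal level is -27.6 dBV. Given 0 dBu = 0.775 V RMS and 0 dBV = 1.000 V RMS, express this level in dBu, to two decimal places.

The offset between the scales is 20·log₁₀(0.775/1.000) = −2.214 dB.
So dBu = -27.6 + 2.214 = -25.39 dBu.

-25.39 dBu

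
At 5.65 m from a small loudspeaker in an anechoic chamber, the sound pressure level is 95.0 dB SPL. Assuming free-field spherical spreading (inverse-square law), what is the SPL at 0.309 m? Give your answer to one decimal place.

For a point source in a free field, ΔL = −20·log₁₀(d₂/d₁).
ΔL = −20·log₁₀(0.309/5.65) = 25.24 dB, so L₂ = 95.0 + (25.24) = 120.2 dB SPL.

120.2 dB SPL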